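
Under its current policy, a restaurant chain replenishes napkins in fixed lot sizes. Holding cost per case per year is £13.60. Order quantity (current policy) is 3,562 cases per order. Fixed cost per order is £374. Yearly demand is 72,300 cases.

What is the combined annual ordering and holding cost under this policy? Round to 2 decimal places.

£31,812.90

Orders/yr = 72,300/3,562 = 20.298; ordering cost = 20.298 × £374 = £7,591.30
Average inventory = 3,562/2 = 1781; holding cost = 1781 × £13.6 = £24,221.60
Total = £7,591.30 + £24,221.60 = £31,812.90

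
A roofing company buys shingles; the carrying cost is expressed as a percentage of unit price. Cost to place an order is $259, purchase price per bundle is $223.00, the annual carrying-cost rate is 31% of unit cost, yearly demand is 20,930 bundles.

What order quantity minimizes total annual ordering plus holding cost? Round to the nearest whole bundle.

396 bundles

H = i·C = 0.31 × $223 = $69.1300 per bundle-year
EOQ = √(2DS/H) = √(2 × 20,930 × 259 / 69.13)
    = √(156,831.19) ≈ 396.02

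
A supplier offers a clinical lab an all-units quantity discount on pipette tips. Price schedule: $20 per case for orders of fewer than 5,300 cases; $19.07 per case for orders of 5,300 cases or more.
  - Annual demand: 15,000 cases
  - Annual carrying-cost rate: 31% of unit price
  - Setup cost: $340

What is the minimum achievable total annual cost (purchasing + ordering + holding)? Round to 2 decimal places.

H₁ = 31%×$20 = $6.2000;  H₂ = 31%×$19.07 = $5.9117
EOQ₁ = √(2×15,000×340/6.2000) = 1,282.64  (< 5,300, feasible at tier 1)
EOQ₂ = √(2×15,000×340/5.9117) = 1,313.54  (< 5,300 → use Q = 5,300 at tier-2 price)
TC(tier 1 (EOQ₁), Q≈1,282.6) = $307,952.36
TC(tier 2, Q≈5,300.0) = $302,678.27
Minimum at tier 2: $302,678.27

$302,678.27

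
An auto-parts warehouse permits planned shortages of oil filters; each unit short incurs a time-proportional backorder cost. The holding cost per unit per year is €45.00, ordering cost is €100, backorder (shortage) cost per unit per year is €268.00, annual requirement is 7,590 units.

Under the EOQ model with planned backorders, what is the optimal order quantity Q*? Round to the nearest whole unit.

Basic EOQ = √(2·7,590·100/45) = 183.666
Backorder adjustment √((H+b)/b) = √((45+268)/268) = 1.0807
Q* = 183.666 × 1.0807 ≈ 198.49

198 units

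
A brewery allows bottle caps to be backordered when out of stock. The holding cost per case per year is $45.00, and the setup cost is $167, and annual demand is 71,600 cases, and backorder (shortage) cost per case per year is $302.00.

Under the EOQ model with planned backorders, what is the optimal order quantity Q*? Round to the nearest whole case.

Q* = √(2DS/H) · √((H + b)/b)
   = √(2 × 71,600 × 167 / 45) · √((45 + 302) / 302)
   = 728.993 × 1.0719 ≈ 781.42

781 cases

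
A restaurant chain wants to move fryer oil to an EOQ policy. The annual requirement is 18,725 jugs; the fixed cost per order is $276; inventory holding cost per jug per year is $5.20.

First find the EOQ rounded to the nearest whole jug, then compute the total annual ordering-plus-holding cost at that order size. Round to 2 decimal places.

EOQ = √(2DS/H) = √(2 × 18,725 × 276 / 5.2)
    = √(1,987,730.77) ≈ 1,409.87 → Q = 1,410 jugs
Ordering: D/Q × S = 18,725/1,410 × $276 = $3,665.32
Holding:  Q/2 × H = 1,410/2 × $5.2 = $3,666.00
Total = $3,665.32 + $3,666.00 = $7,331.32

$7,331.32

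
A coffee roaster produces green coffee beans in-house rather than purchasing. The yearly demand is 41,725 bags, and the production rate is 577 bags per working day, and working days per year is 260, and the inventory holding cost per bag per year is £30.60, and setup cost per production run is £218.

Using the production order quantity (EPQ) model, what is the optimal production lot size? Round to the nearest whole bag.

Daily demand d = 41,725/260 = 160.481; p = 577; 1 − d/p = 0.72187
EPQ = √(2DS / (H(1 − d/p)))
    = √(2 × 41,725 × 218 / (30.6 × 0.72187)) ≈ 907.51

908 bags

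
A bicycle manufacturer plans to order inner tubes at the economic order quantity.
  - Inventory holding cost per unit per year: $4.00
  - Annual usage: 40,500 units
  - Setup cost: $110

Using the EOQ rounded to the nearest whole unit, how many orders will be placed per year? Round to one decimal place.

EOQ = √(2DS/H) = √(2 × 40,500 × 110 / 4)
    = √(2,227,500.00) ≈ 1,492.48 → Q = 1,492
N = D/Q = 40,500/1,492 ≈ 27.145 orders/yr

27.1 orders per year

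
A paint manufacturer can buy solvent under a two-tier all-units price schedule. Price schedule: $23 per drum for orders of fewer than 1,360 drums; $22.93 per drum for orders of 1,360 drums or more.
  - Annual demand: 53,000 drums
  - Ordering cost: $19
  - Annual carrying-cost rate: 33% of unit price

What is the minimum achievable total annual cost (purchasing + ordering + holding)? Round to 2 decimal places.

H₁ = 33%×$23 = $7.5900;  H₂ = 33%×$22.93 = $7.5669
EOQ₁ = √(2×53,000×19/7.5900) = 515.12  (< 1,360, feasible at tier 1)
EOQ₂ = √(2×53,000×19/7.5669) = 515.91  (< 1,360 → use Q = 1,360 at tier-2 price)
TC(tier 1 (EOQ₁), Q≈515.1) = $1,222,909.76
TC(tier 2, Q≈1,360.0) = $1,221,175.93
Minimum at tier 2: $1,221,175.93

$1,221,175.93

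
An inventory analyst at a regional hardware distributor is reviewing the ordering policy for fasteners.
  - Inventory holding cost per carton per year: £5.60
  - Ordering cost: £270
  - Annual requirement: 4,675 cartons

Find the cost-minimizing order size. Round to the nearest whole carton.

671 cartons

Optimal lot size Q* = (2 × 4,675 × £270 / £5.6)^½ ≈ 671.42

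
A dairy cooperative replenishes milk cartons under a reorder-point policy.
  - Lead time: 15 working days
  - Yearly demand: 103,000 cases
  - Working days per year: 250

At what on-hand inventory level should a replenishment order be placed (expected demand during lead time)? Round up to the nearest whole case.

6,180 cases

Daily demand d = 103,000 / 250 = 412.000 cases/day
Demand during lead time = 412.000 × 15 = 6,180.00
Reorder point = 6,180.00 → round up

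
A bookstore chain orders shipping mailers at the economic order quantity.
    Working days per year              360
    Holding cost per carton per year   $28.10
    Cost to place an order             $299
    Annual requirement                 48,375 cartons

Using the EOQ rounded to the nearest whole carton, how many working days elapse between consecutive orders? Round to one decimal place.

EOQ = √(2DS/H) = √(2 × 48,375 × 299 / 28.1)
    = √(1,029,475.09) ≈ 1,014.63 → Q = 1,015 cartons
T = Q/D × 360 days = 1,015/48,375 × 360 = 7.553 days

7.6 days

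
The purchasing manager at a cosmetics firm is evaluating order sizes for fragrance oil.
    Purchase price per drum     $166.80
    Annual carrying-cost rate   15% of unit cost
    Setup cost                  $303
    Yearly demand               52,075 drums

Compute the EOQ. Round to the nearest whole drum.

1,123 drums

Carrying cost H = $166.8 × 15% = $25.0200/drum/yr
2DS/H = 2·52,075·303/25.02 = 1,261,288.97
EOQ = √1,261,288.97 ≈ 1,123.07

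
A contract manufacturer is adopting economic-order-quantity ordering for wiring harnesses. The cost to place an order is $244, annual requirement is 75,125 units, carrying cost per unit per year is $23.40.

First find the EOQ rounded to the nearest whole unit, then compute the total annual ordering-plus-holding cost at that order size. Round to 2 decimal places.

EOQ = √(2DS/H) = √(2 × 75,125 × 244 / 23.4)
    = √(1,566,709.40) ≈ 1,251.68 → Q = 1,252 units
Orders/yr = 75,125/1,252 = 60.004; ordering cost = 60.004 × $244 = $14,640.97
Average inventory = 1,252/2 = 626; holding cost = 626 × $23.4 = $14,648.40
Total = $14,640.97 + $14,648.40 = $29,289.37

$29,289.37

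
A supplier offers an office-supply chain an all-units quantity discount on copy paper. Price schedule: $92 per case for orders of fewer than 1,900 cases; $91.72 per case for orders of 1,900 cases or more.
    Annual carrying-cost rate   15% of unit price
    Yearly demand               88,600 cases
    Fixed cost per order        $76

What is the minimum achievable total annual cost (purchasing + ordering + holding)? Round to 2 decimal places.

$8,143,006.10

H₁ = 15%×$92 = $13.8000;  H₂ = 15%×$91.72 = $13.7580
EOQ₁ = √(2×88,600×76/13.8000) = 987.87  (< 1,900, feasible at tier 1)
EOQ₂ = √(2×88,600×76/13.7580) = 989.38  (< 1,900 → use Q = 1,900 at tier-2 price)
TC(tier 1 (EOQ₁), Q≈987.9) = $8,164,832.58
TC(tier 2, Q≈1,900.0) = $8,143,006.10
Minimum at tier 2: $8,143,006.10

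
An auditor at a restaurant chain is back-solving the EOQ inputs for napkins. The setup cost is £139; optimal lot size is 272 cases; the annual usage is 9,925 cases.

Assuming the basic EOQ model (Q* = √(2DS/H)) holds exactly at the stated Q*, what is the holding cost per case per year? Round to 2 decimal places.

£37.29

From Q* = √(2DS/H) ⇒ Q*² = 2DS/H.
H = 2DS / Q² = 2 × 9,925 × 139 / 272² = 37.2939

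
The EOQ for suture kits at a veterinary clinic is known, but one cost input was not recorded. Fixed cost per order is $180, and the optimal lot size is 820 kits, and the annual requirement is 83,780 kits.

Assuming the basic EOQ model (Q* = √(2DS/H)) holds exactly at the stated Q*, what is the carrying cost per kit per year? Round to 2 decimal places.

$44.86

EOQ relation: Q² = 2DS/H, so rearrange for the unknown.
H = 2DS / Q² = 2 × 83,780 × 180 / 820² = 44.8554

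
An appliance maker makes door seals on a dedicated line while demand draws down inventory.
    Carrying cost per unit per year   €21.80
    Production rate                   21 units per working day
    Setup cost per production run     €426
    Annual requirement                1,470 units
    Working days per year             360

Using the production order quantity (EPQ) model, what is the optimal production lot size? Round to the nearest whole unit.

267 units

d = 1,470/360 = 4.0833 units/day;  effective holding cost H(1 − d/p) = 21.8·(1 − 4.0833/21) = 17.56111
Q* = √(2DS / H_eff) = √(2·1,470·426 / 17.56111) ≈ 267.06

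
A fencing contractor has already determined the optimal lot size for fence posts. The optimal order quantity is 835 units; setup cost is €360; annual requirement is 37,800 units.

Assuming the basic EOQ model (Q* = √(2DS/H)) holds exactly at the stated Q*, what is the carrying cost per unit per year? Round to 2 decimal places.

€39.03

EOQ relation: Q² = 2DS/H, so rearrange for the unknown.
H = 2DS / Q² = 2 × 37,800 × 360 / 835² = 39.0347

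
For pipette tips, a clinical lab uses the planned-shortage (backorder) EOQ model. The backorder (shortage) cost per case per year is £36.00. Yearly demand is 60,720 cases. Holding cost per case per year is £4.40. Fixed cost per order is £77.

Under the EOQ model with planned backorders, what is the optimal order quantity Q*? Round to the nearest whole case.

1,544 cases

Q* = √(2DS/H) · √((H + b)/b)
   = √(2 × 60,720 × 77 / 4.4) · √((4.4 + 36) / 36)
   = 1,457.807 × 1.0593 ≈ 1,544.33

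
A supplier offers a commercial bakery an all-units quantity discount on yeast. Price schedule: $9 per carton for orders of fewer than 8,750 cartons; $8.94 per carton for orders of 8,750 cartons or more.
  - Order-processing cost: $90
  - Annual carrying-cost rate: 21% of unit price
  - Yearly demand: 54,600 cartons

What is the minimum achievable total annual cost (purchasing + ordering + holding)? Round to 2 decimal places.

H₁ = 21%×$9 = $1.8900;  H₂ = 21%×$8.94 = $1.8774
EOQ₁ = √(2×54,600×90/1.8900) = 2,280.35  (< 8,750, feasible at tier 1)
EOQ₂ = √(2×54,600×90/1.8774) = 2,287.99  (< 8,750 → use Q = 8,750 at tier-2 price)
TC(tier 1 (EOQ₁), Q≈2,280.4) = $495,709.86
TC(tier 2, Q≈8,750.0) = $496,899.22
Minimum at tier 1 (EOQ₁): $495,709.86

$495,709.86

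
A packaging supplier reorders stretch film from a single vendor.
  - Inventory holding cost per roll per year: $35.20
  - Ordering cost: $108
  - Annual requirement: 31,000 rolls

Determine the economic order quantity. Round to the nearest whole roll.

Optimal lot size Q* = (2 × 31,000 × $108 / $35.2)^½ ≈ 436.15

436 rolls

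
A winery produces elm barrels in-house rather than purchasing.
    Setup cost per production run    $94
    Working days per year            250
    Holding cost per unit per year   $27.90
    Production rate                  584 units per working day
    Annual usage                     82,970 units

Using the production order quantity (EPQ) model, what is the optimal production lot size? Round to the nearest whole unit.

1,138 units

Daily demand d = 82,970/250 = 331.880; p = 584; 1 − d/p = 0.43171
EPQ = √(2DS / (H(1 − d/p)))
    = √(2 × 82,970 × 94 / (27.9 × 0.43171)) ≈ 1,137.99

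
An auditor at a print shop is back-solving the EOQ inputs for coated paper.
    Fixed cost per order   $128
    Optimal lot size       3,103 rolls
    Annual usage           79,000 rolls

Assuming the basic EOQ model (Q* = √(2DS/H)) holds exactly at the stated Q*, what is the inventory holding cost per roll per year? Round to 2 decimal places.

Since Q* = (2DS/H)^½, squaring gives Q*²·H = 2DS.
H = 2DS / Q² = 2 × 79,000 × 128 / 3,103² = 2.1004

$2.10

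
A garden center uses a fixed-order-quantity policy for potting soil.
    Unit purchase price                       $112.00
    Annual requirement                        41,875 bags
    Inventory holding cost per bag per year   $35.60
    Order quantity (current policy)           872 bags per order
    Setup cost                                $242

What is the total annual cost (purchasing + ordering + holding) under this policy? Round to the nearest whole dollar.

Ordering: D/Q × S = 41,875/872 × $242 = $11,621.27
Holding:  Q/2 × H = 872/2 × $35.6 = $15,521.60
Purchase cost = D·C = 41,875 × 112 = $4,690,000.00
Total = $11,621.27 + $15,521.60 + $4,690,000.00 = $4,717,142.87

$4,717,143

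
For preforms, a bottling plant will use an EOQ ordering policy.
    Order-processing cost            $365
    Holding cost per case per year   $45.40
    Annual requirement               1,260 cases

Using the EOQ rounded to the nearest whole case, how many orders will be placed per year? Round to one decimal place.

Optimal lot size Q* = (2 × 1,260 × $365 / $45.4)^½ ≈ 142.34 → Q = 142
Orders per year = D/Q = 1,260 / 142 = 8.873

8.9 orders per year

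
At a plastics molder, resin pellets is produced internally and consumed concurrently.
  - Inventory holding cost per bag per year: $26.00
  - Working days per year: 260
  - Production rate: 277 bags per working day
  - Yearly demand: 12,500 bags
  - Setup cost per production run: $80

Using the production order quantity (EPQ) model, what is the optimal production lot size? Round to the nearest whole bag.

305 bags

d = 12,500/260 = 48.0769 bags/day;  effective holding cost H(1 − d/p) = 26·(1 − 48.0769/277) = 21.48736
Q* = √(2DS / H_eff) = √(2·12,500·80 / 21.48736) ≈ 305.09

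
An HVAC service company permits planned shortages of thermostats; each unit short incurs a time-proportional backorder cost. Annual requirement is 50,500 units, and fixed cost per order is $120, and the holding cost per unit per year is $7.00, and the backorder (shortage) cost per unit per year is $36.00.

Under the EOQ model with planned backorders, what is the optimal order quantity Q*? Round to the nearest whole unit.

1,438 units

Basic EOQ = √(2·50,500·120/7) = 1,315.838
Backorder adjustment √((H+b)/b) = √((7+36)/36) = 1.0929
Q* = 1,315.838 × 1.0929 ≈ 1,438.09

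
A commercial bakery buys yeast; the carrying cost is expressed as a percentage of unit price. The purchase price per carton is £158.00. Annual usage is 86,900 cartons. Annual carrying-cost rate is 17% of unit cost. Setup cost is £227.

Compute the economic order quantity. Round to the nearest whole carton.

1,212 cartons

Holding cost per carton per year: H = 17% × £158 = £26.8600
Q* = √(2·D·S / H) = √(2·86,900·227 / 26.86) = √1,468,823.5 ≈ 1,211.95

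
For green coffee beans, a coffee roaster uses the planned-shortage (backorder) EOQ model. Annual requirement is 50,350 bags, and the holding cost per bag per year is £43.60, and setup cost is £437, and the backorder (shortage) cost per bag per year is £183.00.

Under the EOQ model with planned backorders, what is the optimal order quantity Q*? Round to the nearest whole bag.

Basic EOQ = √(2·50,350·437/43.6) = 1,004.644
Backorder adjustment √((H+b)/b) = √((43.6+183)/183) = 1.1128
Q* = 1,004.644 × 1.1128 ≈ 1,117.94

1,118 bags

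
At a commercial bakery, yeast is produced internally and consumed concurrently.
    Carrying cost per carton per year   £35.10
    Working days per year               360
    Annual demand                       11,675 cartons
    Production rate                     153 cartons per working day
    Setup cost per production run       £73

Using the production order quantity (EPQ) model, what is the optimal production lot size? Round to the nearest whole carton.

248 cartons

d = 11,675/360 = 32.4306 cartons/day;  effective holding cost H(1 − d/p) = 35.1·(1 − 32.4306/153) = 27.66005
Q* = √(2DS / H_eff) = √(2·11,675·73 / 27.66005) ≈ 248.24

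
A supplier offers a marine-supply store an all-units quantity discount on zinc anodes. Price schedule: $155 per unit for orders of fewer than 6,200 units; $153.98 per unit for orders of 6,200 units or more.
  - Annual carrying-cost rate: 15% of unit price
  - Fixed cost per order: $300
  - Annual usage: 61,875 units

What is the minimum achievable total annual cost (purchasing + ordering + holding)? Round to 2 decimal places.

$9,602,107.15

H₁ = 15%×$155 = $23.2500;  H₂ = 15%×$153.98 = $23.0970
EOQ₁ = √(2×61,875×300/23.2500) = 1,263.64  (< 6,200, feasible at tier 1)
EOQ₂ = √(2×61,875×300/23.0970) = 1,267.81  (< 6,200 → use Q = 6,200 at tier-2 price)
TC(tier 1 (EOQ₁), Q≈1,263.6) = $9,620,004.52
TC(tier 2, Q≈6,200.0) = $9,602,107.15
Minimum at tier 2: $9,602,107.15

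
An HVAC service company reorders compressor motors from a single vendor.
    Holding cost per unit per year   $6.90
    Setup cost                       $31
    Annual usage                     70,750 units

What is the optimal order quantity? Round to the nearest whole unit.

Optimal lot size Q* = (2 × 70,750 × $31 / $6.9)^½ ≈ 797.32

797 units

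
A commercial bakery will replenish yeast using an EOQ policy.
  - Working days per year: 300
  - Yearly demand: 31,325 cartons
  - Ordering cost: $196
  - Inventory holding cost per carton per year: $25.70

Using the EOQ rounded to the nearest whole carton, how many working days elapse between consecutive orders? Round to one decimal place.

6.6 days

Q* = √(2·D·S / H) = √(2·31,325·196 / 25.7) = √477,797.7 ≈ 691.23 → Q = 691 cartons
Days between orders = 300 / (D/Q) = 300 / 45.333 ≈ 6.618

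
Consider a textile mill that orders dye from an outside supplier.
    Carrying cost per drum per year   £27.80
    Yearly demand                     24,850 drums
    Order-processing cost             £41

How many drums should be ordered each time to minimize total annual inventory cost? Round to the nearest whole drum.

271 drums

EOQ = √(2DS/H) = √(2 × 24,850 × 41 / 27.8)
    = √(73,298.56) ≈ 270.74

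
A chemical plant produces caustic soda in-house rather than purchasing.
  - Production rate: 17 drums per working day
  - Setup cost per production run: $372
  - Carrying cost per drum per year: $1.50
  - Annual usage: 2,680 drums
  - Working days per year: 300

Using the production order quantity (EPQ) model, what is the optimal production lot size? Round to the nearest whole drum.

d = 2,680/300 = 8.9333 drums/day;  effective holding cost H(1 − d/p) = 1.5·(1 − 8.9333/17) = 0.71176
Q* = √(2DS / H_eff) = √(2·2,680·372 / 0.71176) ≈ 1,673.73

1,674 drums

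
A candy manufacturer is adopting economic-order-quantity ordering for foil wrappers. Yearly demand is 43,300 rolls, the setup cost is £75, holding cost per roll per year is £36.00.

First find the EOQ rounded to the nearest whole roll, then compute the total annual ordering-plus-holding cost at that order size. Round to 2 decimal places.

£15,291.18

EOQ = √(2DS/H) = √(2 × 43,300 × 75 / 36)
    = √(180,416.67) ≈ 424.75 → Q = 425 rolls
Annual ordering cost = (D/Q)·S = (43,300/425) × 75 = £7,641.18
Annual holding cost  = (Q/2)·H = (425/2) × 36 = £7,650.00
Total = £7,641.18 + £7,650.00 = £15,291.18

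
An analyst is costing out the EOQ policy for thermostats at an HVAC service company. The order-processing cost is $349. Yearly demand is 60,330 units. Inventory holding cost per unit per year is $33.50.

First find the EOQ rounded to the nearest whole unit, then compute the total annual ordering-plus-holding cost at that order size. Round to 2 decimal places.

Q* = √(2·D·S / H) = √(2·60,330·349 / 33.5) = √1,257,025.1 ≈ 1,121.17 → Q = 1,121 units
Orders/yr = 60,330/1,121 = 53.818; ordering cost = 53.818 × $349 = $18,782.49
Average inventory = 1,121/2 = 560.5; holding cost = 560.5 × $33.5 = $18,776.75
Total = $18,782.49 + $18,776.75 = $37,559.24

$37,559.24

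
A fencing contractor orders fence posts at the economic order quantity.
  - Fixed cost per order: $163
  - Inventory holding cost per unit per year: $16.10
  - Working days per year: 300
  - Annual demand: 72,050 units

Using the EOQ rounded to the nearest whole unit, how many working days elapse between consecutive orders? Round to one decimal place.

Optimal lot size Q* = (2 × 72,050 × $163 / $16.1)^½ ≈ 1,207.85 → Q = 1,208 units
Days between orders = 300 / (D/Q) = 300 / 59.644 ≈ 5.030

5.0 days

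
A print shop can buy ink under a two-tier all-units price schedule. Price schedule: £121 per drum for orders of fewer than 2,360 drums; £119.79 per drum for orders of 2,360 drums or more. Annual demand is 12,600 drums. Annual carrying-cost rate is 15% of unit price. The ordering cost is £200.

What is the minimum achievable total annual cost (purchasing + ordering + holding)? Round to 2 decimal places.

H₁ = 15%×£121 = £18.1500;  H₂ = 15%×£119.79 = £17.9685
EOQ₁ = √(2×12,600×200/18.1500) = 526.96  (< 2,360, feasible at tier 1)
EOQ₂ = √(2×12,600×200/17.9685) = 529.61  (< 2,360 → use Q = 2,360 at tier-2 price)
TC(tier 1 (EOQ₁), Q≈527.0) = £1,534,164.31
TC(tier 2, Q≈2,360.0) = £1,531,624.63
Minimum at tier 2: £1,531,624.63

£1,531,624.63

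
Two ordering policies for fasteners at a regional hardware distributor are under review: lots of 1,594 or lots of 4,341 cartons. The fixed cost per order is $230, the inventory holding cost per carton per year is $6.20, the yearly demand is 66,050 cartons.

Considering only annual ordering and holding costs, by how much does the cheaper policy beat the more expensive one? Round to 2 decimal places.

Annual cost at Q: ordering D·S/Q plus holding Q·H/2.
TC(1,594) = (66,050/1,594)×230 + (1,594/2)×6.2 = $14,471.83
TC(4,341) = (66,050/4,341)×230 + (4,341/2)×6.2 = $16,956.64
Cheaper: Q = 1,594.  Difference = $2,484.81

$2,484.81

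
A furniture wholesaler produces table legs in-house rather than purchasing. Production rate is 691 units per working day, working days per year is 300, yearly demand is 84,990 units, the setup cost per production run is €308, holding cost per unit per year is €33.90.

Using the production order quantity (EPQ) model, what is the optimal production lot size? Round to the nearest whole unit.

Daily demand d = 84,990/300 = 283.300; p = 691; 1 − d/p = 0.59001
EPQ = √(2DS / (H(1 − d/p)))
    = √(2 × 84,990 × 308 / (33.9 × 0.59001)) ≈ 1,617.87

1,618 units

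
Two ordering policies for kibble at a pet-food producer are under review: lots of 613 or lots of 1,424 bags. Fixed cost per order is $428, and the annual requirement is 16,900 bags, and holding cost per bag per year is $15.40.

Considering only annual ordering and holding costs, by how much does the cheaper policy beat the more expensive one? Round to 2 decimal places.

Annual cost at Q: ordering D·S/Q plus holding Q·H/2.
TC(613) = (16,900/613)×428 + (613/2)×15.4 = $16,519.77
TC(1,424) = (16,900/1,424)×428 + (1,424/2)×15.4 = $16,044.29
Cheaper: Q = 1,424.  Difference = $475.48

$475.48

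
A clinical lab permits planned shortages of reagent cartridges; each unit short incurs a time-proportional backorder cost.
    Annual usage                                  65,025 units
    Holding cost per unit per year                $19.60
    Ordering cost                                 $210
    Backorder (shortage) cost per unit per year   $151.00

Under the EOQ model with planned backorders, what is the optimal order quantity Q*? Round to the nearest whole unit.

Q* = √(2DS/H) · √((H + b)/b)
   = √(2 × 65,025 × 210 / 19.6) · √((19.6 + 151) / 151)
   = 1,180.421 × 1.0629 ≈ 1,254.69

1,255 units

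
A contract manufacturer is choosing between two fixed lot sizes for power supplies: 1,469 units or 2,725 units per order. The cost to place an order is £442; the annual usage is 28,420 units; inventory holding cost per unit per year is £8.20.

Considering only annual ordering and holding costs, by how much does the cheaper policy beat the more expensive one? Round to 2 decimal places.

Annual cost at Q: ordering D·S/Q plus holding Q·H/2.
TC(1,469) = (28,420/1,469)×442 + (1,469/2)×8.2 = £14,574.05
TC(2,725) = (28,420/2,725)×442 + (2,725/2)×8.2 = £15,782.28
Cheaper: Q = 1,469.  Difference = £1,208.23

£1,208.23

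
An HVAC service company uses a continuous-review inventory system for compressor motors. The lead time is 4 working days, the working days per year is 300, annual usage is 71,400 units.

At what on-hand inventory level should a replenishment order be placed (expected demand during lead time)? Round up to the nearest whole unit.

Daily demand d = 71,400 / 300 = 238.000 units/day
Demand during lead time = 238.000 × 4 = 952.00
Reorder point = 952.00 → round up

952 units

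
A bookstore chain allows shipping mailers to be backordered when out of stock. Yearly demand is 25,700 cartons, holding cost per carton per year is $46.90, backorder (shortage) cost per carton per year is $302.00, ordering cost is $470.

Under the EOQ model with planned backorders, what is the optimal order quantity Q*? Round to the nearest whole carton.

Basic EOQ = √(2·25,700·470/46.9) = 717.702
Backorder adjustment √((H+b)/b) = √((46.9+302)/302) = 1.0748
Q* = 717.702 × 1.0748 ≈ 771.42

771 cartons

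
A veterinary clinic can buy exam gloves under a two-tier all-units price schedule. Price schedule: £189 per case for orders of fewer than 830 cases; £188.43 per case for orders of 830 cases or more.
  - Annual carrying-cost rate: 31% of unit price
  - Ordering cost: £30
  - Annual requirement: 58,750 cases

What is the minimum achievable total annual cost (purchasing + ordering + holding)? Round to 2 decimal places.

H₁ = 31%×£189 = £58.5900;  H₂ = 31%×£188.43 = £58.4133
EOQ₁ = √(2×58,750×30/58.5900) = 245.28  (< 830, feasible at tier 1)
EOQ₂ = √(2×58,750×30/58.4133) = 245.65  (< 830 → use Q = 830 at tier-2 price)
TC(tier 1 (EOQ₁), Q≈245.3) = £11,118,121.14
TC(tier 2, Q≈830.0) = £11,096,627.51
Minimum at tier 2: £11,096,627.51

£11,096,627.51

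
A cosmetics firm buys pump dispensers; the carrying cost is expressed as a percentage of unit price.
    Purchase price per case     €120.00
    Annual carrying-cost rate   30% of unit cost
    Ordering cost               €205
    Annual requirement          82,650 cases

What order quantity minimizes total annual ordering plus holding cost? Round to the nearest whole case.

H = i·C = 0.3 × €120 = €36.0000 per case-year
EOQ = √(2DS/H) = √(2 × 82,650 × 205 / 36)
    = √(941,291.67) ≈ 970.20

970 cases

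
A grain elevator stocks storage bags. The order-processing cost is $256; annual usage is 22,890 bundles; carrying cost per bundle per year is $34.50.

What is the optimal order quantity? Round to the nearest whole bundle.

583 bundles

2DS/H = 2·22,890·256/34.5 = 339,700.87
EOQ = √339,700.87 ≈ 582.84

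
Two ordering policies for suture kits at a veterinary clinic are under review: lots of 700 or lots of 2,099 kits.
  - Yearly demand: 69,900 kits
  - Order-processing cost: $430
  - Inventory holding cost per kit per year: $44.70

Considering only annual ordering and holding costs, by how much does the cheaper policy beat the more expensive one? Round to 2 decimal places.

$2,648.75

Annual cost at Q: ordering D·S/Q plus holding Q·H/2.
TC(700) = (69,900/700)×430 + (700/2)×44.7 = $58,583.57
TC(2,099) = (69,900/2,099)×430 + (2,099/2)×44.7 = $61,232.33
Cheaper: Q = 700.  Difference = $2,648.75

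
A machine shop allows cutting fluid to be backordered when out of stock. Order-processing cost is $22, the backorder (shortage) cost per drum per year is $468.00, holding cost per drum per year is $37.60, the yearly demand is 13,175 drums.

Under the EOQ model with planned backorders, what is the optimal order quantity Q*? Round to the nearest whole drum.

129 drums

Basic EOQ = √(2·13,175·22/37.6) = 124.167
Backorder adjustment √((H+b)/b) = √((37.6+468)/468) = 1.0394
Q* = 124.167 × 1.0394 ≈ 129.06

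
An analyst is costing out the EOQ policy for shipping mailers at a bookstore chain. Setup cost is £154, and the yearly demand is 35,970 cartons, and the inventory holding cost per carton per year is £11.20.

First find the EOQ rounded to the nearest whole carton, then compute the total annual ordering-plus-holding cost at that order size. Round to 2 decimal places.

Q* = √(2·D·S / H) = √(2·35,970·154 / 11.2) = √989,175.0 ≈ 994.57 → Q = 995 cartons
Orders/yr = 35,970/995 = 36.151; ordering cost = 36.151 × £154 = £5,567.22
Average inventory = 995/2 = 497.5; holding cost = 497.5 × £11.2 = £5,572.00
Total = £5,567.22 + £5,572.00 = £11,139.22

£11,139.22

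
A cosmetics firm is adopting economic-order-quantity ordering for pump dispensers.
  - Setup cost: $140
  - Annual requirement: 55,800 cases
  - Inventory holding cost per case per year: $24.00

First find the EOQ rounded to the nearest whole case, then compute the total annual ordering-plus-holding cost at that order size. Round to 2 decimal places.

$19,364.30

2DS/H = 2·55,800·140/24 = 651,000.00
EOQ = √651,000.00 ≈ 806.85 → Q = 807 cases
Ordering: D/Q × S = 55,800/807 × $140 = $9,680.30
Holding:  Q/2 × H = 807/2 × $24 = $9,684.00
Total = $9,680.30 + $9,684.00 = $19,364.30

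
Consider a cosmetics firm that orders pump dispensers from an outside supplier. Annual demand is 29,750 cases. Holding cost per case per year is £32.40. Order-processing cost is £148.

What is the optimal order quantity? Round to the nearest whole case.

Q* = √(2·D·S / H) = √(2·29,750·148 / 32.4) = √271,790.1 ≈ 521.33

521 cases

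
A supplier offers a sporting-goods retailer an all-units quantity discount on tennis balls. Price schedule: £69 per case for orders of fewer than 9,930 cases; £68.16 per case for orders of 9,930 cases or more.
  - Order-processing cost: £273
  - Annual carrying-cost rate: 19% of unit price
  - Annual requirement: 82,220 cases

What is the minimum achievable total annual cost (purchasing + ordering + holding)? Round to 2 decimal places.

£5,670,674.37

H₁ = 19%×£69 = £13.1100;  H₂ = 19%×£68.16 = £12.9504
EOQ₁ = √(2×82,220×273/13.1100) = 1,850.48  (< 9,930, feasible at tier 1)
EOQ₂ = √(2×82,220×273/12.9504) = 1,861.84  (< 9,930 → use Q = 9,930 at tier-2 price)
TC(tier 1 (EOQ₁), Q≈1,850.5) = £5,697,439.75
TC(tier 2, Q≈9,930.0) = £5,670,674.37
Minimum at tier 2: £5,670,674.37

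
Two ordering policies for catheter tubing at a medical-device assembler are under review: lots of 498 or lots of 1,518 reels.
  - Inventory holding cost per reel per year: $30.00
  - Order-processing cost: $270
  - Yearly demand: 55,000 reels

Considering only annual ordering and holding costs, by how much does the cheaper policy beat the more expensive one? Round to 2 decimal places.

$4,736.67

TC(Q) = (D/Q)S + (Q/2)H
TC(498) = (55,000/498)×270 + (498/2)×30 = $37,289.28
TC(1,518) = (55,000/1,518)×270 + (1,518/2)×30 = $32,552.61
|ΔTC| = |$37,289.28 − $32,552.61| = $4,736.67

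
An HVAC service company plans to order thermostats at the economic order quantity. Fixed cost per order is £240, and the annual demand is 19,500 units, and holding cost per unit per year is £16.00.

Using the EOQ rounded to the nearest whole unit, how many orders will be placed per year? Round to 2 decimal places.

25.49 orders per year

EOQ = √(2DS/H) = √(2 × 19,500 × 240 / 16)
    = √(585,000.00) ≈ 764.85 → Q = 765
Orders per year = D/Q = 19,500 / 765 = 25.490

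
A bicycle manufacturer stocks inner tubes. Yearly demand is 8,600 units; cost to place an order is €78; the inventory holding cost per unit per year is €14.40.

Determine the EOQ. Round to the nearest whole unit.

305 units

Q* = √(2·D·S / H) = √(2·8,600·78 / 14.4) = √93,166.7 ≈ 305.23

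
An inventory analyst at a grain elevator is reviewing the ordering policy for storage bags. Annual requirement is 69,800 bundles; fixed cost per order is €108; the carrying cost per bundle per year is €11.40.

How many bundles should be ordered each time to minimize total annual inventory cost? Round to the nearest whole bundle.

1,150 bundles

Q* = √(2·D·S / H) = √(2·69,800·108 / 11.4) = √1,322,526.3 ≈ 1,150.01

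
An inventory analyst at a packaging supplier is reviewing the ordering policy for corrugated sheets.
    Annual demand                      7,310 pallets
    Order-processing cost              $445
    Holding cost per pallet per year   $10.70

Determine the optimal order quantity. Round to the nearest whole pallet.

Q* = √(2·D·S / H) = √(2·7,310·445 / 10.7) = √608,028.0 ≈ 779.76

780 pallets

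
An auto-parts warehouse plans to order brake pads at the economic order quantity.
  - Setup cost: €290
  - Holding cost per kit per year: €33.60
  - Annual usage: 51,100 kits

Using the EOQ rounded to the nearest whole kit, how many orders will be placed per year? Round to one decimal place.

54.4 orders per year

EOQ = √(2DS/H) = √(2 × 51,100 × 290 / 33.6)
    = √(882,083.33) ≈ 939.19 → Q = 939
N = D/Q = 51,100/939 ≈ 54.420 orders/yr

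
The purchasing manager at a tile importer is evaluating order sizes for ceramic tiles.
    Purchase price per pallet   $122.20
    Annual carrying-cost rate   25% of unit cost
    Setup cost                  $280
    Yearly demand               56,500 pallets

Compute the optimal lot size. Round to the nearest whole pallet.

1,018 pallets

H = i·C = 0.25 × $122.2 = $30.5500 per pallet-year
EOQ = √(2DS/H) = √(2 × 56,500 × 280 / 30.55)
    = √(1,035,679.21) ≈ 1,017.68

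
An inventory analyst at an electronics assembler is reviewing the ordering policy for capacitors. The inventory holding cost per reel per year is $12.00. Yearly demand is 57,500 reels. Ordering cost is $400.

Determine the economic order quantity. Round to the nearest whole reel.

Q* = √(2·D·S / H) = √(2·57,500·400 / 12) = √3,833,333.3 ≈ 1,957.89

1,958 reels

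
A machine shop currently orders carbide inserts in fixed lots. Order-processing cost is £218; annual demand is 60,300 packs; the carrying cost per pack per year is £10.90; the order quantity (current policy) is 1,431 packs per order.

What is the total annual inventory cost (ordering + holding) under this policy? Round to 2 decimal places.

£16,985.11

Ordering: D/Q × S = 60,300/1,431 × £218 = £9,186.16
Holding:  Q/2 × H = 1,431/2 × £10.9 = £7,798.95
Total = £9,186.16 + £7,798.95 = £16,985.11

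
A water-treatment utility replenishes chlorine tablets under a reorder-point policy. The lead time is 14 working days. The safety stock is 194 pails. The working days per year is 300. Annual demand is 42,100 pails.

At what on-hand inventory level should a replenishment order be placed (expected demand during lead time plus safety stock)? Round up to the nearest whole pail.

2,159 pails

Daily demand d = 42,100 / 300 = 140.333 pails/day
Demand during lead time = 140.333 × 14 = 1,964.67
Reorder point = 1,964.67 + 194 = 2,158.67 → round up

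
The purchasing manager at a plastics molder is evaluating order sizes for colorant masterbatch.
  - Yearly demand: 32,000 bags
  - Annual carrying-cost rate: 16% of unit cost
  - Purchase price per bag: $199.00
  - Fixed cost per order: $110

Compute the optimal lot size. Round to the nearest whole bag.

H = i·C = 0.16 × $199 = $31.8400 per bag-year
Q* = √(2·D·S / H) = √(2·32,000·110 / 31.84) = √221,105.5 ≈ 470.22

470 bags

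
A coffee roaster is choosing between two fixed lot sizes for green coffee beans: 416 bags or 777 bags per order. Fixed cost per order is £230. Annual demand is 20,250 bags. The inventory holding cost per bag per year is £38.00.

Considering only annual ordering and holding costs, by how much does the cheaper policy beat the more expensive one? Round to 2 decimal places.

£1,657.30

TC(Q) = (D/Q)S + (Q/2)H
TC(416) = (20,250/416)×230 + (416/2)×38 = £19,099.91
TC(777) = (20,250/777)×230 + (777/2)×38 = £20,757.21
Cheaper: Q = 416.  Difference = £1,657.30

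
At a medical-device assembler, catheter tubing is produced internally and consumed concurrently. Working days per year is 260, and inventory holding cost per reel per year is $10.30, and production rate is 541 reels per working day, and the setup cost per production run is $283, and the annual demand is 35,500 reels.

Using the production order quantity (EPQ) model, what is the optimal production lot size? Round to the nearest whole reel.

d = 35,500/260 = 136.5385 reels/day;  effective holding cost H(1 − d/p) = 10.3·(1 − 136.5385/541) = 7.70047
Q* = √(2DS / H_eff) = √(2·35,500·283 / 7.70047) ≈ 1,615.34

1,615 reels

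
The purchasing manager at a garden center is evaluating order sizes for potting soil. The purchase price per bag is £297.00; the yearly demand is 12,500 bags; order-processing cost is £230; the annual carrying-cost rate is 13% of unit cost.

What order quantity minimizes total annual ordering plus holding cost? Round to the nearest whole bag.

H = i·C = 0.13 × £297 = £38.6100 per bag-year
EOQ = √(2DS/H) = √(2 × 12,500 × 230 / 38.61)
    = √(148,925.15) ≈ 385.91

386 bags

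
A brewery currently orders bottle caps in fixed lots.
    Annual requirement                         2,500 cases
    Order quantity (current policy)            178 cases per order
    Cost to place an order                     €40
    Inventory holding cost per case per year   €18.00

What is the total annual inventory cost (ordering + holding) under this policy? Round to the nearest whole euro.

€2,164

Orders/yr = 2,500/178 = 14.045; ordering cost = 14.045 × €40 = €561.80
Average inventory = 178/2 = 89; holding cost = 89 × €18 = €1,602.00
Total = €561.80 + €1,602.00 = €2,163.80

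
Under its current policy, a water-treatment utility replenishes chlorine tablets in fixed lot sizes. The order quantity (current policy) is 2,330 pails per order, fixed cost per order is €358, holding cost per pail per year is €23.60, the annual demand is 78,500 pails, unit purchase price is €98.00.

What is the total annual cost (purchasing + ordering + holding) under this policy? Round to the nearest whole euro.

Orders/yr = 78,500/2,330 = 33.691; ordering cost = 33.691 × €358 = €12,061.37
Average inventory = 2,330/2 = 1165; holding cost = 1165 × €23.6 = €27,494.00
Purchase cost = D·C = 78,500 × 98 = €7,693,000.00
Total = €12,061.37 + €27,494.00 + €7,693,000.00 = €7,732,555.37

€7,732,555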